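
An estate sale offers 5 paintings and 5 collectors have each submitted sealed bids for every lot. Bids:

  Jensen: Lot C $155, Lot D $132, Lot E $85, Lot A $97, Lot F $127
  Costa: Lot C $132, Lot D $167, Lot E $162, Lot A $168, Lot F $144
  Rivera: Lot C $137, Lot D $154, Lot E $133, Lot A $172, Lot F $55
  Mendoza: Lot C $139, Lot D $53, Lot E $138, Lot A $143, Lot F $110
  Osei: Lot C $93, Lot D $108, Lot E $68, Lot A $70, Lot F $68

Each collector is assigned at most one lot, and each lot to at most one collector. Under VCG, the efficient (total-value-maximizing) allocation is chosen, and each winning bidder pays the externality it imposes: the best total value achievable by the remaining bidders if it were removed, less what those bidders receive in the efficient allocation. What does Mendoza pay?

Mendoza pays $18.

Efficient allocation: Jensen→Lot C ($155), Costa→Lot F ($144), Rivera→Lot A ($172), Mendoza→Lot E ($138), Osei→Lot D ($108); total welfare W = $717.
Mendoza receives Lot E at value $138, so the others get W − 138 = $579.
Without Mendoza: best allocation of the remaining 4 bidders over all 5 lots is Jensen→Lot C ($155), Costa→Lot E ($162), Rivera→Lot A ($172), Osei→Lot D ($108), total $597.
VCG payment = (others' best without Mendoza) − (others' welfare with Mendoza) = 597 − 579 = $18.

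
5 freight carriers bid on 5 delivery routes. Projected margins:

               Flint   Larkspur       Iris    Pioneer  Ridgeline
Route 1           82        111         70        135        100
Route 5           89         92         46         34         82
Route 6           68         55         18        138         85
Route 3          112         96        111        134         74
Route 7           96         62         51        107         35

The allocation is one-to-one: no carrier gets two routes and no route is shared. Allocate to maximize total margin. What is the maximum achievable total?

Maximum total: $538k

This is the linear assignment problem.
Optimal: Flint→Route 7 ($96k), Larkspur→Route 1 ($111k), Iris→Route 3 ($111k), Pioneer→Route 6 ($138k), Ridgeline→Route 5 ($82k) — total 96+111+111+138+82 = $538k.
Column-greedy (each route in turn goes to its best remaining carrier) gives $475k, worse by 63.
Next-best assignment: Flint→Route 7, Larkspur→Route 5, Iris→Route 3, Pioneer→Route 6, Ridgeline→Route 1 = $537k.
No other one-to-one assignment exceeds $538k.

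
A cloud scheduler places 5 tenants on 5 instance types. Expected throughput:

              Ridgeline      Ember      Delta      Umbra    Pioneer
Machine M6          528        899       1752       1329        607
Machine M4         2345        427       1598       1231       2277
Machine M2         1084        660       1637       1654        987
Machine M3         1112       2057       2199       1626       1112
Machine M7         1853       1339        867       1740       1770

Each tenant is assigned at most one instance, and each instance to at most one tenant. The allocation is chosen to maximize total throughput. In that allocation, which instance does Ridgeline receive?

Optimal: Ridgeline→Machine M7 (1853 ops/s), Ember→Machine M3 (2057 ops/s), Delta→Machine M6 (1752 ops/s), Umbra→Machine M2 (1654 ops/s), Pioneer→Machine M4 (2277 ops/s) — total 1853+2057+1752+1654+2277 = 9593 ops/s.
Column-greedy (each instance in turn goes to its best remaining tenant) gives 9578 ops/s, worse by 15.
Next-best assignment: Ridgeline→Machine M4, Ember→Machine M3, Delta→Machine M6, Umbra→Machine M2, Pioneer→Machine M7 = 9578 ops/s.
Ridgeline's own top instance is Machine M4 (2345 ops/s), but forcing Ridgeline→Machine M4 and reassigning the rest optimally gives only 9578 ops/s — worse by 15.

Ridgeline receives Machine M7.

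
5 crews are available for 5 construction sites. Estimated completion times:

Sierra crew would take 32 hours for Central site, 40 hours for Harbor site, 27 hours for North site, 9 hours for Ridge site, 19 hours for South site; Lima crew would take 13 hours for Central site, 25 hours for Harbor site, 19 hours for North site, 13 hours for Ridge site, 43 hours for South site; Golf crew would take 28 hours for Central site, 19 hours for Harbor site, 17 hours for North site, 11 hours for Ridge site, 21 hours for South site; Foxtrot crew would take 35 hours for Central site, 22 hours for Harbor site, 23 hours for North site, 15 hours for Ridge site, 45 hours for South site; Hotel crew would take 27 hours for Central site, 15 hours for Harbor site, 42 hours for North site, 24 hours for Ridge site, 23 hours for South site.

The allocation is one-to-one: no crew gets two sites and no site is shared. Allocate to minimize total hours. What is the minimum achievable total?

Min total: 79 hours

This is a one-to-one assignment (minimum-cost bipartite matching).
Optimal: Sierra crew→South site (19 hours), Lima crew→Central site (13 hours), Golf crew→North site (17 hours), Foxtrot crew→Ridge site (15 hours), Hotel crew→Harbor site (15 hours) — total 19+13+17+15+15 = 79 hours.
Min-entry greedy (repeatedly take the single cheapest remaining cell) gives 99 hours, worse by 20.
Next-best assignment: Sierra crew→Ridge site, Lima crew→Central site, Golf crew→South site, Foxtrot crew→North site, Hotel crew→Harbor site = 81 hours.
Checked against all permutations: 79 hours is optimal.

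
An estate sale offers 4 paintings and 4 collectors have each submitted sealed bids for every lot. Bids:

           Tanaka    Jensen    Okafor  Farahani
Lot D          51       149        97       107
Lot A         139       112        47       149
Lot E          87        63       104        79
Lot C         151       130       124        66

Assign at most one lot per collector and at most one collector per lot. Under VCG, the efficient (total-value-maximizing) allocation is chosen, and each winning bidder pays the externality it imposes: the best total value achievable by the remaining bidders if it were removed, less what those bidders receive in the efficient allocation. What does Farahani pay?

Farahani pays $8.

Efficient allocation: Tanaka→Lot C ($151), Jensen→Lot D ($149), Okafor→Lot E ($104), Farahani→Lot A ($149); total welfare W = $553.
Farahani receives Lot A at value $149, so the others get W − 149 = $404.
Without Farahani: best allocation of the remaining 3 bidders over all 4 lots is Tanaka→Lot A ($139), Jensen→Lot D ($149), Okafor→Lot C ($124), total $412.
VCG payment = (others' best without Farahani) − (others' welfare with Farahani) = 412 − 404 = $8.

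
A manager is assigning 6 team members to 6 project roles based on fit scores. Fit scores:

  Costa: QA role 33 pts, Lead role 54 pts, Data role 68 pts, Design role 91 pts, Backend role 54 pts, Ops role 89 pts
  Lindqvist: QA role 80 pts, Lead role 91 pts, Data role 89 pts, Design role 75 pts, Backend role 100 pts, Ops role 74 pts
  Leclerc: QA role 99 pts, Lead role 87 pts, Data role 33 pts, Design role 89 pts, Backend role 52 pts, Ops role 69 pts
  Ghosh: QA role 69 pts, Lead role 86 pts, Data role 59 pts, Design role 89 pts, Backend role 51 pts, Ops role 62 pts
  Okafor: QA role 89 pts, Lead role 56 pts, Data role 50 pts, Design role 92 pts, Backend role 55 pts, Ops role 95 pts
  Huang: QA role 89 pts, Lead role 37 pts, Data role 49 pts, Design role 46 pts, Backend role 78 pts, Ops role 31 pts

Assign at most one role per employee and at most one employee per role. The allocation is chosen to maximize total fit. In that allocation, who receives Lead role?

Treat this as an assignment problem: match each employee to one role.
Optimal: Costa→Design role (91 pts), Lindqvist→Data role (89 pts), Leclerc→QA role (99 pts), Ghosh→Lead role (86 pts), Okafor→Ops role (95 pts), Huang→Backend role (78 pts) — total 91+89+99+86+95+78 = 538 pts.
Row-greedy (each employee in turn takes its best remaining role) gives 520 pts, worse by 18.
Ghosh's own top role is Design role (89 pts), but forcing Ghosh→Design role and reassigning the rest optimally gives only 528 pts — worse by 10.

Ghosh receives Lead role.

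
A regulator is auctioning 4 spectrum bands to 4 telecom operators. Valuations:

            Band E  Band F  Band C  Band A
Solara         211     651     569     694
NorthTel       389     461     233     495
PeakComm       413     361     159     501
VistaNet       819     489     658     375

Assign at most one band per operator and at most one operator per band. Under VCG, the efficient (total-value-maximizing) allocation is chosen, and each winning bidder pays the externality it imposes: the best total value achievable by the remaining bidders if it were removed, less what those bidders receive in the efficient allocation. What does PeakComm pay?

Efficient allocation: Solara→Band C ($569M), NorthTel→Band F ($461M), PeakComm→Band A ($501M), VistaNet→Band E ($819M); total welfare W = $2350M.
PeakComm receives Band A at value $501M, so the others get W − 501 = $1849M.
Without PeakComm: best allocation of the remaining 3 bidders over all 4 bands is Solara→Band A ($694M), NorthTel→Band F ($461M), VistaNet→Band E ($819M), total $1974M.
VCG payment = (others' best without PeakComm) − (others' welfare with PeakComm) = 1974 − 1849 = $125M.

PeakComm pays $125M.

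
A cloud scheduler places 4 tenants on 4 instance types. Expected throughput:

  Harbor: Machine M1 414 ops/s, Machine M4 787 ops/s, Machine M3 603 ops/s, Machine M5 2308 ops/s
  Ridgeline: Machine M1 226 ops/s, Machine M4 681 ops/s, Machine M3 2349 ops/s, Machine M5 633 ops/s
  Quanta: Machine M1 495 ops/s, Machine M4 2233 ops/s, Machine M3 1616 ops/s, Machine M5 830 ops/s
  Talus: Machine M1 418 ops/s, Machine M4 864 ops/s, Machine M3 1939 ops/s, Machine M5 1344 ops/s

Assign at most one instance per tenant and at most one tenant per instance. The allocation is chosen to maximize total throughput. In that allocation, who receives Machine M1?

Talus receives Machine M1.

Treat this as an assignment problem: match each tenant to one instance.
Optimal: Harbor→Machine M5 (2308 ops/s), Ridgeline→Machine M3 (2349 ops/s), Quanta→Machine M4 (2233 ops/s), Talus→Machine M1 (418 ops/s) — total 2308+2349+2233+418 = 7308 ops/s.
Column-greedy (each instance in turn goes to its best remaining tenant) gives 6016 ops/s, worse by 1292.
Next-best assignment: Harbor→Machine M5, Ridgeline→Machine M1, Quanta→Machine M4, Talus→Machine M3 = 6706 ops/s.
Talus's own top instance is Machine M3 (1939 ops/s), but forcing Talus→Machine M3 and reassigning the rest optimally gives only 6706 ops/s — worse by 602.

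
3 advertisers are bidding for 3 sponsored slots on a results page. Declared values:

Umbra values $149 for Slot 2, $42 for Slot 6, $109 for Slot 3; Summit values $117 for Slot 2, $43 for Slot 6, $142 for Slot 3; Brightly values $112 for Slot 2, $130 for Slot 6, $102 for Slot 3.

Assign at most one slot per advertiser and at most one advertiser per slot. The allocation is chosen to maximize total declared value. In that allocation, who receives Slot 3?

Summit receives Slot 3.

Optimal: Umbra→Slot 2 ($149), Summit→Slot 3 ($142), Brightly→Slot 6 ($130) — total 149+142+130 = $421.
Next-best assignment: Umbra→Slot 3, Summit→Slot 2, Brightly→Slot 6 = $356.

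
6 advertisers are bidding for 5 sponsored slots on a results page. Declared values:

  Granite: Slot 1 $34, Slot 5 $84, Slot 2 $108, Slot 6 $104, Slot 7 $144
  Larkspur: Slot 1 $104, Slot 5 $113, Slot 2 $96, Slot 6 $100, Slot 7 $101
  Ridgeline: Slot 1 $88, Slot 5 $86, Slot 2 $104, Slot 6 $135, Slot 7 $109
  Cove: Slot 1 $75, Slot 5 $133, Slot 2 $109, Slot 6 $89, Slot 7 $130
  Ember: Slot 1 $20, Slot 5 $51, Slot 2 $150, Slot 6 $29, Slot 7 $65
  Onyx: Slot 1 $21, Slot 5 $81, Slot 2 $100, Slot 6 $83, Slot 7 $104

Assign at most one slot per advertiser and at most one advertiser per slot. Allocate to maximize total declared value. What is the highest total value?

This is a one-to-one assignment (maximum-weight bipartite matching).
Optimal: Larkspur→Slot 1 ($104), Cove→Slot 5 ($133), Ember→Slot 2 ($150), Ridgeline→Slot 6 ($135), Granite→Slot 7 ($144) — total 104+133+150+135+144 = $666.
Row-greedy (each advertiser in turn takes its best remaining slot) gives $521, worse by 145.
Next-best assignment: Larkspur→Slot 1, Cove→Slot 5, Ember→Slot 2, Ridgeline→Slot 6, Onyx→Slot 7 = $626.
No other one-to-one assignment exceeds $666.

Max total: $666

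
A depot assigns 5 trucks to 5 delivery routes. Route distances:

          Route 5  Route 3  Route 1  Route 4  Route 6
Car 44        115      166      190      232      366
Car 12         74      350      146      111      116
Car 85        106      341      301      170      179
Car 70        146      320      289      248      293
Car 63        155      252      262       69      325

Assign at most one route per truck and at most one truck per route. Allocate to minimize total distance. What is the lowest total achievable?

Optimal: Car 44→Route 3 (166 km), Car 12→Route 1 (146 km), Car 85→Route 6 (179 km), Car 70→Route 5 (146 km), Car 63→Route 4 (69 km) — total 166+146+179+146+69 = 706 km.
Column-greedy (each route in turn goes to its cheapest remaining truck) gives 965 km, worse by 259.
Next-best assignment: Car 44→Route 3, Car 12→Route 6, Car 85→Route 5, Car 70→Route 1, Car 63→Route 4 = 746 km.
Checked against all permutations: 706 km is optimal.

Min total: 706 km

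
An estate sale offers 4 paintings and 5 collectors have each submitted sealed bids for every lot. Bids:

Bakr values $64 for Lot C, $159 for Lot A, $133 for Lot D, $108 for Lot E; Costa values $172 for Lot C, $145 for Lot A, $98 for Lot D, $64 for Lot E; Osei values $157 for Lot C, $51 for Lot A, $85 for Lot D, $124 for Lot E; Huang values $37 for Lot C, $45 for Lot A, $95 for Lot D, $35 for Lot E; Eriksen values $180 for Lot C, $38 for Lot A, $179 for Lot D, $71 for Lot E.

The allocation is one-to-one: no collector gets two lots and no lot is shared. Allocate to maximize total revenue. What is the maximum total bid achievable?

Maximum total: $634

This is a one-to-one assignment (maximum-weight bipartite matching).
Optimal: Costa→Lot C ($172), Bakr→Lot A ($159), Eriksen→Lot D ($179), Osei→Lot E ($124) — total 172+159+179+124 = $634.
Row-greedy (each collector in turn takes its best remaining lot) gives $550, worse by 84.
Next-best assignment: Osei→Lot C, Costa→Lot A, Eriksen→Lot D, Bakr→Lot E = $589.
Swapping Osei↔Costa (Osei→Lot C $157, Costa→Lot E $64) loses 75.
Checked against all permutations: $634 is optimal.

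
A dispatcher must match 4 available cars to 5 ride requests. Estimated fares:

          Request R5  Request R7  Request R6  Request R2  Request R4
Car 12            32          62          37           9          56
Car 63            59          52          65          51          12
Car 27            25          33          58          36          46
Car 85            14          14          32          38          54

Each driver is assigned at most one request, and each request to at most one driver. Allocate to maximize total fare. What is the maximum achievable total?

Maximum total: $233

Optimal: Car 12→Request R7 ($62), Car 63→Request R5 ($59), Car 27→Request R6 ($58), Car 85→Request R4 ($54) — total 62+59+58+54 = $233.
Swapping Car 63↔Car 27 (Car 63→Request R6 $65, Car 27→Request R5 $25) loses 27.
Every other assignment is strictly worse.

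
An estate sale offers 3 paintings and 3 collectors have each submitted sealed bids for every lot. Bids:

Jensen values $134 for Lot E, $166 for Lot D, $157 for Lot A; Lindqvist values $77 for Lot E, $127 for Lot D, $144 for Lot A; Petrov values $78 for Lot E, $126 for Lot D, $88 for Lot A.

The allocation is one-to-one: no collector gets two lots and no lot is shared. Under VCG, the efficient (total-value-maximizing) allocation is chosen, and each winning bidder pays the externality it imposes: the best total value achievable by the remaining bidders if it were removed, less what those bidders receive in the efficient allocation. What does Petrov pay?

Petrov pays $32.

Efficient allocation: Jensen→Lot E ($134), Lindqvist→Lot A ($144), Petrov→Lot D ($126); total welfare W = $404.
Petrov receives Lot D at value $126, so the others get W − 126 = $278.
Without Petrov: best allocation of the remaining 2 bidders over all 3 lots is Jensen→Lot D ($166), Lindqvist→Lot A ($144), total $310.
VCG payment = (others' best without Petrov) − (others' welfare with Petrov) = 310 − 278 = $32.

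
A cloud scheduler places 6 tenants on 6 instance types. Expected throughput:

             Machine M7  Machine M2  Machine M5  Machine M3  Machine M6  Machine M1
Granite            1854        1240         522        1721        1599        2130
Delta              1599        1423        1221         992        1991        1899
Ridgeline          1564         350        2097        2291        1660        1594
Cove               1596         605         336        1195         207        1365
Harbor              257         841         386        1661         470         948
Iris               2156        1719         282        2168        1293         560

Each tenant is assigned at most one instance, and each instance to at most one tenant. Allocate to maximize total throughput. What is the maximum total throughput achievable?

This is a one-to-one assignment (maximum-weight bipartite matching).
Optimal: Granite→Machine M1 (2130 ops/s), Delta→Machine M6 (1991 ops/s), Ridgeline→Machine M5 (2097 ops/s), Cove→Machine M7 (1596 ops/s), Harbor→Machine M3 (1661 ops/s), Iris→Machine M2 (1719 ops/s) — total 2130+1991+2097+1596+1661+1719 = 11194 ops/s.
Row-greedy (each tenant in turn takes its best remaining instance) gives 9131 ops/s, worse by 2063.
Checked against all permutations: 11194 ops/s is optimal.

Maximum total: 11194 ops/s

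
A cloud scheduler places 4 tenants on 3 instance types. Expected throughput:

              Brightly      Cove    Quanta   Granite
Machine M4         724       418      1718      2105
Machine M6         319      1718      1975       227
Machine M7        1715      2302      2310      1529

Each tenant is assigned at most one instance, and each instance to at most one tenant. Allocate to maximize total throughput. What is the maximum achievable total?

Max total: 6382 ops/s

Optimal: Granite→Machine M4 (2105 ops/s), Quanta→Machine M6 (1975 ops/s), Cove→Machine M7 (2302 ops/s) — total 2105+1975+2302 = 6382 ops/s.
Swapping Cove↔Quanta (Cove→Machine M6 1718 ops/s, Quanta→Machine M7 2310 ops/s) loses 249.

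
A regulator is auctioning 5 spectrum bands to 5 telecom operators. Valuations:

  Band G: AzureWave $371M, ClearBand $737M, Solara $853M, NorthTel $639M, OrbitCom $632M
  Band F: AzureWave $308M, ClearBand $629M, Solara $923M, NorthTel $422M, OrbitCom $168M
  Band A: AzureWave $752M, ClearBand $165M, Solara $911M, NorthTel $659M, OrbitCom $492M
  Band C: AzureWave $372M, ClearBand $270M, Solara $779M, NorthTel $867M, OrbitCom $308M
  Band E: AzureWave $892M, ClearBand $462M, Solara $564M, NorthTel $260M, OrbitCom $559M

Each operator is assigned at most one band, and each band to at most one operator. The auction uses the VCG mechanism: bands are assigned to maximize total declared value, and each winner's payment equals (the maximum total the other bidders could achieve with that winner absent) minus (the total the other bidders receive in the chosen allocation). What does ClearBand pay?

ClearBand pays $12M.

Efficient allocation: AzureWave→Band E ($892M), ClearBand→Band F ($629M), Solara→Band A ($911M), NorthTel→Band C ($867M), OrbitCom→Band G ($632M); total welfare W = $3931M.
ClearBand receives Band F at value $629M, so the others get W − 629 = $3302M.
Without ClearBand: best allocation of the remaining 4 bidders over all 5 bands is AzureWave→Band E ($892M), Solara→Band F ($923M), NorthTel→Band C ($867M), OrbitCom→Band G ($632M), total $3314M.
VCG payment = (others' best without ClearBand) − (others' welfare with ClearBand) = 3314 − 3302 = $12M.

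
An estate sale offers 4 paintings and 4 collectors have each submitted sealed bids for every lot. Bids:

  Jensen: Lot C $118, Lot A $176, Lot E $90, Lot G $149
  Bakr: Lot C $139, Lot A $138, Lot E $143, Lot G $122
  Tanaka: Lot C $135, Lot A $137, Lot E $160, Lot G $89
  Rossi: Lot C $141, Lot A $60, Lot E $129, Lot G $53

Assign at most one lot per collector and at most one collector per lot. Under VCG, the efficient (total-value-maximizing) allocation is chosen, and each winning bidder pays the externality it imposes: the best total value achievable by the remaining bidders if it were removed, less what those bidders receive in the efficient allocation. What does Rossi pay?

Rossi pays $17.

Efficient allocation: Jensen→Lot A ($176), Bakr→Lot G ($122), Tanaka→Lot E ($160), Rossi→Lot C ($141); total welfare W = $599.
Rossi receives Lot C at value $141, so the others get W − 141 = $458.
Without Rossi: best allocation of the remaining 3 bidders over all 4 lots is Jensen→Lot A ($176), Bakr→Lot C ($139), Tanaka→Lot E ($160), total $475.
VCG payment = (others' best without Rossi) − (others' welfare with Rossi) = 475 − 458 = $17.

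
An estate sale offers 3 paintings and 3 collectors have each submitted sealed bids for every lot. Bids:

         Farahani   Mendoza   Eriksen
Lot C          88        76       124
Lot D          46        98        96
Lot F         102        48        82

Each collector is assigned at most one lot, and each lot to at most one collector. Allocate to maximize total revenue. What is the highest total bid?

Maximum total: $324

Optimal: Farahani→Lot F ($102), Mendoza→Lot D ($98), Eriksen→Lot C ($124) — total 102+98+124 = $324.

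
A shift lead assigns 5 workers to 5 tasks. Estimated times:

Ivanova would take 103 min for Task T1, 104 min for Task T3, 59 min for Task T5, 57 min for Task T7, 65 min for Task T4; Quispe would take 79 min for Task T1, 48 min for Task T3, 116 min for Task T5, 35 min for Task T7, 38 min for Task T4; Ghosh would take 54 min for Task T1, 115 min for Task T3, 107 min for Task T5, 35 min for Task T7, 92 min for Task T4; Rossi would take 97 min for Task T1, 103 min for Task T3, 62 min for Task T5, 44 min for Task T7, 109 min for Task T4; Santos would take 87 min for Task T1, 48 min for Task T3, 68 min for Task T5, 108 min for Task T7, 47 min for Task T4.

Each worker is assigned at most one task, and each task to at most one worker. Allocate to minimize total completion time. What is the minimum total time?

This is the linear assignment problem.
Optimal: Ivanova→Task T5 (59 min), Quispe→Task T4 (38 min), Ghosh→Task T1 (54 min), Rossi→Task T7 (44 min), Santos→Task T3 (48 min) — total 59+38+54+44+48 = 243 min.
Row-greedy (each worker in turn takes its cheapest remaining task) gives 259 min, worse by 16.
Next-best assignment: Ivanova→Task T5, Quispe→Task T3, Ghosh→Task T1, Rossi→Task T7, Santos→Task T4 = 252 min.
Checked against all permutations: 243 min is optimal.

Minimum total: 243 min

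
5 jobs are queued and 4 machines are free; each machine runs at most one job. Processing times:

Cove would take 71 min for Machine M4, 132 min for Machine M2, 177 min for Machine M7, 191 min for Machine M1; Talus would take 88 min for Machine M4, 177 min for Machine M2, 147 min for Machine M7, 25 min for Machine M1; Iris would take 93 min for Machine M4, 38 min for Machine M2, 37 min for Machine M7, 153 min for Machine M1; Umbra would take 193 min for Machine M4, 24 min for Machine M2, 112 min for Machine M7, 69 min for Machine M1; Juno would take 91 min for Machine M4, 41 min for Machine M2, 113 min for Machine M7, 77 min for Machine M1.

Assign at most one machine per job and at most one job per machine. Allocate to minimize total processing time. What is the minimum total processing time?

Optimal: Cove→Machine M4 (71 min), Umbra→Machine M2 (24 min), Iris→Machine M7 (37 min), Talus→Machine M1 (25 min) — total 71+24+37+25 = 157 min.
Swapping Iris↔Cove (Iris→Machine M4 93 min, Cove→Machine M7 177 min) adds 162.

Minimum total: 157 min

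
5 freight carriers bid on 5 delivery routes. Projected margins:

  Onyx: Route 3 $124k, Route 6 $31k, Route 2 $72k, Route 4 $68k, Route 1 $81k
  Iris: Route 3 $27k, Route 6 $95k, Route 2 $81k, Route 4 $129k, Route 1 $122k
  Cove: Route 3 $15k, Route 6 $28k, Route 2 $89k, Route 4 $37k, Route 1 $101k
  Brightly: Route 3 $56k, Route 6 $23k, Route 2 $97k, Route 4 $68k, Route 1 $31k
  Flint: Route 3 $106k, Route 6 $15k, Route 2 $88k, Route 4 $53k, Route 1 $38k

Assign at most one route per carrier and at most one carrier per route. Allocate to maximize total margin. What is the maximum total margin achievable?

Optimal: Onyx→Route 3 ($124k), Iris→Route 6 ($95k), Cove→Route 1 ($101k), Brightly→Route 4 ($68k), Flint→Route 2 ($88k) — total 124+95+101+68+88 = $476k.
Swapping Iris↔Onyx (Iris→Route 3 $27k, Onyx→Route 6 $31k) loses 161.

Max total: $476k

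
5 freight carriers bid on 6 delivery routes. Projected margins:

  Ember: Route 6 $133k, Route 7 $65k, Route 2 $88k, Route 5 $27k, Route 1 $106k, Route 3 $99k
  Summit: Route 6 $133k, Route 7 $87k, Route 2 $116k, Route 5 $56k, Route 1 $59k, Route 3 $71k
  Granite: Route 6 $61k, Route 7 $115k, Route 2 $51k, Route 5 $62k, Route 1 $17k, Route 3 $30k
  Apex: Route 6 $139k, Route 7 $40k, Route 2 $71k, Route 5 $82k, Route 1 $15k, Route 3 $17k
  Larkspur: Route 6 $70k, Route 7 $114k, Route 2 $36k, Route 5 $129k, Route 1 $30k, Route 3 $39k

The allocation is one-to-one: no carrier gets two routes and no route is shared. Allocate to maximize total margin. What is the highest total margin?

Max total: $605k

Optimal: Ember→Route 1 ($106k), Summit→Route 2 ($116k), Granite→Route 7 ($115k), Apex→Route 6 ($139k), Larkspur→Route 5 ($129k) — total 106+116+115+139+129 = $605k.
Row-greedy (each carrier in turn takes its best remaining route) gives $485k, worse by 120.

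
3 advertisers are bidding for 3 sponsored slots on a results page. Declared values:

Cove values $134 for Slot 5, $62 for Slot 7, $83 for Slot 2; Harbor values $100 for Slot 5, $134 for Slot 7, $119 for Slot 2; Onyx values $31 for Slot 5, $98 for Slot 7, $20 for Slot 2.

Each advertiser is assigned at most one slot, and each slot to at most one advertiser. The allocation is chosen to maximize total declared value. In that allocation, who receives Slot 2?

Optimal: Cove→Slot 5 ($134), Harbor→Slot 2 ($119), Onyx→Slot 7 ($98) — total 134+119+98 = $351.
Row-greedy (each advertiser in turn takes its best remaining slot) gives $288, worse by 63.
Next-best assignment: Cove→Slot 5, Harbor→Slot 7, Onyx→Slot 2 = $288.
Swapping Cove↔Harbor (Cove→Slot 2 $83, Harbor→Slot 5 $100) loses 70.
Every other assignment is strictly worse.
Harbor's own top slot is Slot 7 ($134), but forcing Harbor→Slot 7 and reassigning the rest optimally gives only $288 — worse by 63.

Harbor receives Slot 2.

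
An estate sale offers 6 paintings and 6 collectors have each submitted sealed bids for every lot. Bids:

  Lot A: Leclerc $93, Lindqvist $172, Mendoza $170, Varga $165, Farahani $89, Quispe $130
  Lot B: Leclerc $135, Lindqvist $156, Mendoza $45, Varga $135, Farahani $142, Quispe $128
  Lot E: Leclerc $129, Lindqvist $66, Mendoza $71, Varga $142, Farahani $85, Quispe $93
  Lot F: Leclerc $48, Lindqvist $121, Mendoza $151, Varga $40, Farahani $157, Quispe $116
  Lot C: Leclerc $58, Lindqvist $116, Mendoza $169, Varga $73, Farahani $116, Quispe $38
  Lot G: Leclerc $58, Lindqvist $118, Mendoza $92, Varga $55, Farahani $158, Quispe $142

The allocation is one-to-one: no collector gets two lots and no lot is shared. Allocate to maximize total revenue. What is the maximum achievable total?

Optimal: Leclerc→Lot E ($129), Lindqvist→Lot B ($156), Mendoza→Lot C ($169), Varga→Lot A ($165), Farahani→Lot F ($157), Quispe→Lot G ($142) — total 129+156+169+165+157+142 = $918.
Row-greedy (each collector in turn takes its best remaining lot) gives $892, worse by 26.
Next-best assignment: Leclerc→Lot B, Lindqvist→Lot A, Mendoza→Lot C, Varga→Lot E, Farahani→Lot F, Quispe→Lot G = $917.
No other one-to-one assignment exceeds $918.

Max total: $918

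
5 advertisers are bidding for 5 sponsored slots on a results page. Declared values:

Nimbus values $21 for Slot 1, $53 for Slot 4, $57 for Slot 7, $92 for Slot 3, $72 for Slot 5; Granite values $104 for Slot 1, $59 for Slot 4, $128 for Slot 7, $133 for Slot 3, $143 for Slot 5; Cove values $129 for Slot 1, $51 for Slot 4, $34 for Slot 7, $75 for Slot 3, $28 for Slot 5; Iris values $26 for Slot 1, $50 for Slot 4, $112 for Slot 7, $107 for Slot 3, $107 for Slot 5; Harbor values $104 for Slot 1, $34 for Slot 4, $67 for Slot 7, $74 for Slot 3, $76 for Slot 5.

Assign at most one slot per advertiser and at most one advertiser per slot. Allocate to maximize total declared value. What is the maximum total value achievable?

Maximum total: $511

This is the linear assignment problem.
Optimal: Nimbus→Slot 4 ($53), Granite→Slot 5 ($143), Cove→Slot 1 ($129), Iris→Slot 7 ($112), Harbor→Slot 3 ($74) — total 53+143+129+112+74 = $511.
Max-entry greedy (repeatedly take the single best remaining cell) gives $510, worse by 1.
Checked against all permutations: $511 is optimal.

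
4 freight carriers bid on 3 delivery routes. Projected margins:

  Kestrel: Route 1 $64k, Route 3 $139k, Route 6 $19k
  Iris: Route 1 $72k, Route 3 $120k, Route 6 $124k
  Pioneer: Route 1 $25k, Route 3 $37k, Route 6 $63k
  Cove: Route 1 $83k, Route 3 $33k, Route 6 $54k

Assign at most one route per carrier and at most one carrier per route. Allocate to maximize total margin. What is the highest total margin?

Max total: $346k

Optimal: Cove→Route 1 ($83k), Kestrel→Route 3 ($139k), Iris→Route 6 ($124k) — total 83+139+124 = $346k.
Row-greedy (each carrier in turn takes its best remaining route) gives $288k, worse by 58.
Next-best assignment: Pioneer→Route 1, Kestrel→Route 3, Iris→Route 6 = $288k.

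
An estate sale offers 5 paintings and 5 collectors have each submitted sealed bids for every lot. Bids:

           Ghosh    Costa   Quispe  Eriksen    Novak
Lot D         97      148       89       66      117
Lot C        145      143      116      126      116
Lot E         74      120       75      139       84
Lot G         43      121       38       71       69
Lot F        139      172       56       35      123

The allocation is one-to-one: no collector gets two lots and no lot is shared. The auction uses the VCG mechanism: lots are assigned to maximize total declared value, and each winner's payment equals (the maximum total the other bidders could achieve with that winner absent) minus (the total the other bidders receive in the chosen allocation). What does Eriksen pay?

Eriksen pays $16.

Efficient allocation: Ghosh→Lot F ($139), Costa→Lot G ($121), Quispe→Lot C ($116), Eriksen→Lot E ($139), Novak→Lot D ($117); total welfare W = $632.
Eriksen receives Lot E at value $139, so the others get W − 139 = $493.
Without Eriksen: best allocation of the remaining 4 bidders over all 5 lots is Ghosh→Lot C ($145), Costa→Lot F ($172), Quispe→Lot E ($75), Novak→Lot D ($117), total $509.
VCG payment = (others' best without Eriksen) − (others' welfare with Eriksen) = 509 − 493 = $16.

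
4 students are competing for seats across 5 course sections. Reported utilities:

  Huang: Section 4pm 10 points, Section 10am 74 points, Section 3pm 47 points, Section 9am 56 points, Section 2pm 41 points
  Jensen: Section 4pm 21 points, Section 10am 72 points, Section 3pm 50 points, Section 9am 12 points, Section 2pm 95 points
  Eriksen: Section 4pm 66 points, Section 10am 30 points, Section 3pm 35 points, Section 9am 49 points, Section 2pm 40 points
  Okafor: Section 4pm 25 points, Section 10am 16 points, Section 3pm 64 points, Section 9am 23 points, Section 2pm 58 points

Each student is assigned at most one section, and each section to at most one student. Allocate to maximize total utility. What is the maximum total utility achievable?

Maximum total: 299 points

This is the linear assignment problem.
Optimal: Huang→Section 10am (74 points), Jensen→Section 2pm (95 points), Eriksen→Section 4pm (66 points), Okafor→Section 3pm (64 points) — total 74+95+66+64 = 299 points.
Column-greedy (each section in turn goes to its best remaining student) gives 216 points, worse by 83.
Next-best assignment: Huang→Section 10am, Jensen→Section 2pm, Eriksen→Section 9am, Okafor→Section 3pm = 282 points.
Swapping Okafor↔Huang (Okafor→Section 10am 16 points, Huang→Section 3pm 47 points) loses 75.
Checked against all permutations: 299 points is optimal.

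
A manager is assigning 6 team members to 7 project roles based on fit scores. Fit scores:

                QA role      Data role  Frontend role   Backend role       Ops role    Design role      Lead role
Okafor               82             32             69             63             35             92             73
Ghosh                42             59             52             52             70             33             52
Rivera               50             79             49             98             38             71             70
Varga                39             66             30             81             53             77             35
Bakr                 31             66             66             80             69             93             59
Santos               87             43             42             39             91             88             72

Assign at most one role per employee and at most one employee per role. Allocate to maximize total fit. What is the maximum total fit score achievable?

Maximum total: 487 pts

Optimal: Okafor→Lead role (73 pts), Ghosh→Ops role (70 pts), Rivera→Backend role (98 pts), Varga→Data role (66 pts), Bakr→Design role (93 pts), Santos→QA role (87 pts) — total 73+70+98+66+93+87 = 487 pts.
Max-entry greedy (repeatedly take the single best remaining cell) gives 482 pts, worse by 5.
Swapping Santos↔Rivera (Santos→Backend role 39 pts, Rivera→QA role 50 pts) loses 96.
Checked against all permutations: 487 pts is optimal.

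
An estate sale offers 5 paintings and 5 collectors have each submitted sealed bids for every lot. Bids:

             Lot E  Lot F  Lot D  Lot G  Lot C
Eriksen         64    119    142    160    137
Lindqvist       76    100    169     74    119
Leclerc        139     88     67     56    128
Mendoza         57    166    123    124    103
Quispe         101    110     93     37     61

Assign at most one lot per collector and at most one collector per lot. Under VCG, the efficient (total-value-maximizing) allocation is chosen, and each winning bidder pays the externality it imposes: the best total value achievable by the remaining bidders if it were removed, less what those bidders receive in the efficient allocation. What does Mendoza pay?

Efficient allocation: Eriksen→Lot G ($160), Lindqvist→Lot D ($169), Leclerc→Lot C ($128), Mendoza→Lot F ($166), Quispe→Lot E ($101); total welfare W = $724.
Mendoza receives Lot F at value $166, so the others get W − 166 = $558.
Without Mendoza: best allocation of the remaining 4 bidders over all 5 lots is Eriksen→Lot G ($160), Lindqvist→Lot D ($169), Leclerc→Lot E ($139), Quispe→Lot F ($110), total $578.
VCG payment = (others' best without Mendoza) − (others' welfare with Mendoza) = 578 − 558 = $20.

Mendoza pays $20.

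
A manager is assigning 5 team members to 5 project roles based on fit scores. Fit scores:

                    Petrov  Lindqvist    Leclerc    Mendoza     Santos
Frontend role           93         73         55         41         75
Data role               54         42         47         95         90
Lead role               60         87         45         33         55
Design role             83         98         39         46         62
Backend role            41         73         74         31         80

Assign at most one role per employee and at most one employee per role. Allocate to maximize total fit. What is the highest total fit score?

Optimal: Petrov→Frontend role (93 pts), Lindqvist→Design role (98 pts), Leclerc→Backend role (74 pts), Mendoza→Data role (95 pts), Santos→Lead role (55 pts) — total 93+98+74+95+55 = 415 pts.
Swapping Mendoza↔Leclerc (Mendoza→Backend role 31 pts, Leclerc→Data role 47 pts) loses 91.
No other one-to-one assignment exceeds 415 pts.

Maximum total: 415 pts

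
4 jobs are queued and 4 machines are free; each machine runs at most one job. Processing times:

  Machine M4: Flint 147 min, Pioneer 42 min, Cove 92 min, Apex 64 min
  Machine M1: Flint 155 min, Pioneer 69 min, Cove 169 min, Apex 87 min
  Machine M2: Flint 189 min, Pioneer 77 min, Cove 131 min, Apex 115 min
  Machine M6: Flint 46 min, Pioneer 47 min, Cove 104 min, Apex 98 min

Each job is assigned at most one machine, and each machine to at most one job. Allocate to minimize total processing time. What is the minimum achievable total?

Optimal: Flint→Machine M6 (46 min), Pioneer→Machine M2 (77 min), Cove→Machine M4 (92 min), Apex→Machine M1 (87 min) — total 46+77+92+87 = 302 min.
Row-greedy (each job in turn takes its cheapest remaining machine) gives 306 min, worse by 4.
Next-best assignment: Flint→Machine M6, Pioneer→Machine M4, Cove→Machine M2, Apex→Machine M1 = 306 min.
Swapping Pioneer↔Flint (Pioneer→Machine M6 47 min, Flint→Machine M2 189 min) adds 113.
Checked against all permutations: 302 min is optimal.

Min total: 302 min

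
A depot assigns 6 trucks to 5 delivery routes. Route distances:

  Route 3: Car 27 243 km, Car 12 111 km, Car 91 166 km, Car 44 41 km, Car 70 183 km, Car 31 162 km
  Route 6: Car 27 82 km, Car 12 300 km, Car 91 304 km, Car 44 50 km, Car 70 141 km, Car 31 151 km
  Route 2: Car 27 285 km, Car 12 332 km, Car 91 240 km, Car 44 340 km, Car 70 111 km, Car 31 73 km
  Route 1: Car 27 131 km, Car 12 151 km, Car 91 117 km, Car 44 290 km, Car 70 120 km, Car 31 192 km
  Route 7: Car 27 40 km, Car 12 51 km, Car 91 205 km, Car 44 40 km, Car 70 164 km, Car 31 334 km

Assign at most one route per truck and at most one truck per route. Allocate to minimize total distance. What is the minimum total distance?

Min total: 364 km

This is a one-to-one assignment (minimum-cost bipartite matching).
Optimal: Car 44→Route 3 (41 km), Car 27→Route 6 (82 km), Car 31→Route 2 (73 km), Car 91→Route 1 (117 km), Car 12→Route 7 (51 km) — total 41+82+73+117+51 = 364 km.
Min-entry greedy (repeatedly take the single cheapest remaining cell) gives 412 km, worse by 48.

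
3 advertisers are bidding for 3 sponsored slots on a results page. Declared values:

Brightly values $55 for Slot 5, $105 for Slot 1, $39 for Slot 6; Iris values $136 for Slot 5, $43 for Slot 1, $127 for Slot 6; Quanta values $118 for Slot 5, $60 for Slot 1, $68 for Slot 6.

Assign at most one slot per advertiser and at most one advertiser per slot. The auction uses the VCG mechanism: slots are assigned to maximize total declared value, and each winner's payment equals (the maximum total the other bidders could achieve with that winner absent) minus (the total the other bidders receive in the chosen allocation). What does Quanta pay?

Efficient allocation: Brightly→Slot 1 ($105), Iris→Slot 6 ($127), Quanta→Slot 5 ($118); total welfare W = $350.
Quanta receives Slot 5 at value $118, so the others get W − 118 = $232.
Without Quanta: best allocation of the remaining 2 bidders over all 3 slots is Brightly→Slot 1 ($105), Iris→Slot 5 ($136), total $241.
VCG payment = (others' best without Quanta) − (others' welfare with Quanta) = 241 − 232 = $9.

Quanta pays $9.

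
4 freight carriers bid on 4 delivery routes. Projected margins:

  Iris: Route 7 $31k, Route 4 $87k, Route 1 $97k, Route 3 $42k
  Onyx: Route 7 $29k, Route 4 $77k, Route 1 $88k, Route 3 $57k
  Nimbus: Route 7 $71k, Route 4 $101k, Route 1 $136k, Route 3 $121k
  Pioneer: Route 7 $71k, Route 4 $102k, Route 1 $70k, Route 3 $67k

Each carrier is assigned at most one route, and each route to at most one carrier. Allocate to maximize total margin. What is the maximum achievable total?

This is a one-to-one assignment (maximum-weight bipartite matching).
Optimal: Iris→Route 4 ($87k), Onyx→Route 1 ($88k), Nimbus→Route 3 ($121k), Pioneer→Route 7 ($71k) — total 87+88+121+71 = $367k.
Row-greedy (each carrier in turn takes its best remaining route) gives $366k, worse by 1.

Max total: $367k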